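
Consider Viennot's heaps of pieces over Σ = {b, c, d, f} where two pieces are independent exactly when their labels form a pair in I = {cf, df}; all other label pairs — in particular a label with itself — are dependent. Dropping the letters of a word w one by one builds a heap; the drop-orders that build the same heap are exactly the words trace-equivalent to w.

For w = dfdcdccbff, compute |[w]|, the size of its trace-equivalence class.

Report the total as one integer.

7

piece 0:d — minimal
piece 1:f — minimal
piece 2:d rests on {0:d}
piece 3:c rests on {2:d}
piece 4:d rests on {3:c}
piece 5:c rests on {4:d}
piece 6:c rests on {5:c}
piece 7:b rests on {1:f, 6:c}
piece 8:f rests on {7:b}
piece 9:f rests on {8:f}
minimal pieces: {0:d, 1:f}
ways to finish when only these pieces remain (= sum over removing one remaining piece with nothing left below it):
  1 left: {9}→1
  2 left: {8,9}→1
  3 left: {7,8,9}→1
  4 left: {1,7,8,9}→1  {6,7,8,9}→1
  5 left: {1,6,7,8,9}→2  {5,6,7,8,9}→1
  6 left: {1,5,6,7,8,9}→3  {4,5,6,7,8,9}→1
  7 left: {1,4,5,6,7,8,9}→4  {3,4,5,6,7,8,9}→1
  8 left: {1,3,4,5,6,7,8,9}→5  {2,3,4,5,6,7,8,9}→1
  placing 0:d first → 6 extensions
  placing 1:f first → 1 extensions
total linear extensions = 7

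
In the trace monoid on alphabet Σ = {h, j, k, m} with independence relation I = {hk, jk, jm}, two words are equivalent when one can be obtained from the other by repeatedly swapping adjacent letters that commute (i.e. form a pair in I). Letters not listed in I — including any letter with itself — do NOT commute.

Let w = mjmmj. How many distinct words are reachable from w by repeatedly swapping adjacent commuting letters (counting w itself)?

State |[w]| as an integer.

10

piece 0:m — minimal
piece 1:j — minimal
piece 2:m rests on {0:m}
piece 3:m rests on {2:m}
piece 4:j rests on {1:j}
minimal pieces: {0:m, 1:j}
ways to finish when only these pieces remain (= sum over removing one remaining piece with nothing left below it):
  1 left: {3}→1  {4}→1
  2 left: {1,4}→1  {2,3}→1  {3,4}→2
  3 left: {0,2,3}→1  {1,3,4}→3  {2,3,4}→3
  placing 0:m first → 6 extensions
  placing 1:j first → 4 extensions
total linear extensions = 10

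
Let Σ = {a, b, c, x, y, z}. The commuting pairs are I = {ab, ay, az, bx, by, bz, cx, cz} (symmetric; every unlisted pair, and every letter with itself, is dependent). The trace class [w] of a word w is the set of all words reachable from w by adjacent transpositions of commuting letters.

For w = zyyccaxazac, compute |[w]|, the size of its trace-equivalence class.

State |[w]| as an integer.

#0=z has no predecessor
#1=y depends on [0:z]
#2=y depends on [1:y]
#3=c depends on [2:y]
#4=c depends on [3:c]
#5=a depends on [4:c]
#6=x depends on [5:a]
#7=a depends on [6:x]
#8=z depends on [6:x]
#9=a depends on [7:a]
#10=c depends on [9:a]
sources: [0:z]
N(rest) = Σ N(rest − s) over sources s of rest; N(one piece) = 1:
  size 1 → [8]=1  [10]=1
  size 2 → [8,10]=2  [9,10]=1
  size 3 → [7,9,10]=1  [8,9,10]=3
  size 4 → [7,8,9,10]=4
  size 5 → [6,7,8,9,10]=4
  size 6 → [5,6,7,8,9,10]=4
  size 7 → [4,5,6,7,8,9,10]=4
  size 8 → [3,4,5,6,7,8,9,10]=4
  size 9 → [2,3,4,5,6,7,8,9,10]=4
  first=0(z) contributes 4

4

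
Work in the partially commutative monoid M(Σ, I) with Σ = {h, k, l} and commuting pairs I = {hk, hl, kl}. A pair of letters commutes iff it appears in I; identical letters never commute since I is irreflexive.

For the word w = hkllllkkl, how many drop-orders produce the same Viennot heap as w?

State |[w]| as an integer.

504

piece 0:h — minimal
piece 1:k — minimal
piece 2:l — minimal
piece 3:l rests on {2:l}
piece 4:l rests on {3:l}
piece 5:l rests on {4:l}
piece 6:k rests on {1:k}
piece 7:k rests on {6:k}
piece 8:l rests on {5:l}
minimal pieces: {0:h, 1:k, 2:l}
ways to finish when only these pieces remain (= sum over removing one remaining piece with nothing left below it):
  1 left: {0}→1  {7}→1  {8}→1
  2 left: {0,7}→2  {0,8}→2  {5,8}→1  {6,7}→1  {7,8}→2
  3 left: {0,5,8}→3  {0,6,7}→3  {0,7,8}→6  {1,6,7}→1  {4,5,8}→1  {5,7,8}→3  {6,7,8}→3
  4 left: {0,1,6,7}→4  {0,4,5,8}→4  {0,5,7,8}→12  {0,6,7,8}→12  {1,6,7,8}→4  {3,4,5,8}→1  {4,5,7,8}→4  {5,6,7,8}→6
  5 left: {0,1,6,7,8}→20  {0,3,4,5,8}→5  {0,4,5,7,8}→20  {0,5,6,7,8}→30  {1,5,6,7,8}→10  {2,3,4,5,8}→1  {3,4,5,7,8}→5  {4,5,6,7,8}→10
  6 left: {0,1,5,6,7,8}→60  {0,2,3,4,5,8}→6  {0,3,4,5,7,8}→30  {0,4,5,6,7,8}→60  {1,4,5,6,7,8}→20  {2,3,4,5,7,8}→6  {3,4,5,6,7,8}→15
  7 left: {0,1,4,5,6,7,8}→140  {0,2,3,4,5,7,8}→42  {0,3,4,5,6,7,8}→105  {1,3,4,5,6,7,8}→35  {2,3,4,5,6,7,8}→21
  placing 0:h first → 56 extensions
  placing 1:k first → 168 extensions
  placing 2:l first → 280 extensions
total linear extensions = 504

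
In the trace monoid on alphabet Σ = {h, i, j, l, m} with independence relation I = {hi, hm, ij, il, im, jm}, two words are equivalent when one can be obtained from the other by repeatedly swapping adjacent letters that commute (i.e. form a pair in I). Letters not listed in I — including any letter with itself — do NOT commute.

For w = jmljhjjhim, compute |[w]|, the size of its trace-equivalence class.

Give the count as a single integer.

#0=j has no predecessor
#1=m has no predecessor
#2=l depends on [0:j, 1:m]
#3=j depends on [2:l]
#4=h depends on [3:j]
#5=j depends on [4:h]
#6=j depends on [5:j]
#7=h depends on [6:j]
#8=i has no predecessor
#9=m depends on [2:l]
sources: [0:j, 1:m, 8:i]
N(rest) = Σ N(rest − s) over sources s of rest; N(one piece) = 1:
  size 1 → [7]=1  [8]=1  [9]=1
  size 2 → [6,7]=1  [7,8]=2  [7,9]=2  [8,9]=2
  size 3 → [5,6,7]=1  [6,7,8]=3  [6,7,9]=3  [7,8,9]=6
  size 4 → [4,5,6,7]=1  [5,6,7,8]=4  [5,6,7,9]=4  [6,7,8,9]=12
  size 5 → [3,4,5,6,7]=1  [4,5,6,7,8]=5  [4,5,6,7,9]=5  [5,6,7,8,9]=20
  size 6 → [3,4,5,6,7,8]=6  [3,4,5,6,7,9]=6  [4,5,6,7,8,9]=30
  size 7 → [2,3,4,5,6,7,9]=6  [3,4,5,6,7,8,9]=42
  size 8 → [0,2,3,4,5,6,7,9]=6  [1,2,3,4,5,6,7,9]=6  [2,3,4,5,6,7,8,9]=48
  first=0(j) contributes 54
  first=1(m) contributes 54
  first=8(i) contributes 12
|[w]| = 120

120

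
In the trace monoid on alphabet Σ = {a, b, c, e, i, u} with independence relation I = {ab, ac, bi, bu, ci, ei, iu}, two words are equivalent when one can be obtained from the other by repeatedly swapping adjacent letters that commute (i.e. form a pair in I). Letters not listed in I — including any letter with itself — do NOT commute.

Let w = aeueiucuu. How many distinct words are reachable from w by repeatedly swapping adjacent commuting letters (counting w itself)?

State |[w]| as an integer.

piece 0:a — minimal
piece 1:e rests on {0:a}
piece 2:u rests on {1:e}
piece 3:e rests on {2:u}
piece 4:i rests on {0:a}
piece 5:u rests on {3:e}
piece 6:c rests on {5:u}
piece 7:u rests on {6:c}
piece 8:u rests on {7:u}
minimal pieces: {0:a}
ways to finish when only these pieces remain (= sum over removing one remaining piece with nothing left below it):
  1 left: {4}→1  {8}→1
  2 left: {4,8}→2  {7,8}→1
  3 left: {4,7,8}→3  {6,7,8}→1
  4 left: {4,6,7,8}→4  {5,6,7,8}→1
  5 left: {3,5,6,7,8}→1  {4,5,6,7,8}→5
  6 left: {2,3,5,6,7,8}→1  {3,4,5,6,7,8}→6
  7 left: {1,2,3,5,6,7,8}→1  {2,3,4,5,6,7,8}→7
  placing 0:a first → 8 extensions

8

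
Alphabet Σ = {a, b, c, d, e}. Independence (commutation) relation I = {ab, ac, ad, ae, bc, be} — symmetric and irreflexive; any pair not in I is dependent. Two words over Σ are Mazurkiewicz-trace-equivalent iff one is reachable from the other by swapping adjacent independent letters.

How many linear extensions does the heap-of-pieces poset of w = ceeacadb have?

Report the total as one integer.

28

drop 0:c onto floor
drop 1:e onto {0:c}
drop 2:e onto {1:e}
drop 3:a onto floor
drop 4:c onto {2:e}
drop 5:a onto {3:a}
drop 6:d onto {4:c}
drop 7:b onto {6:d}
ground layer = {0:c, 3:a}
drop-orders for the pieces not yet dropped (sum over which currently-grounded one goes next):
  1 to go: {5} 1  {7} 1
  2 to go: {3,5} 1  {5,7} 2  {6,7} 1
  3 to go: {3,5,7} 3  {4,6,7} 1  {5,6,7} 3
  4 to go: {2,4,6,7} 1  {3,5,6,7} 6  {4,5,6,7} 4
  5 to go: {1,2,4,6,7} 1  {2,4,5,6,7} 5  {3,4,5,6,7} 10
  6 to go: {0,1,2,4,6,7} 1  {1,2,4,5,6,7} 6  {2,3,4,5,6,7} 15
  if 0:c drops first: 21 orders
  if 3:a drops first: 7 orders
heap linearizations: 28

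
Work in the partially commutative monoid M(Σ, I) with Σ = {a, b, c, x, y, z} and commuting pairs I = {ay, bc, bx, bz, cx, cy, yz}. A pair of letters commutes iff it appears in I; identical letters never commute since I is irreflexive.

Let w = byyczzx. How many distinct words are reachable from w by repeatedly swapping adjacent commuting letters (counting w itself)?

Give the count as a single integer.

#0=b has no predecessor
#1=y depends on [0:b]
#2=y depends on [1:y]
#3=c has no predecessor
#4=z depends on [3:c]
#5=z depends on [4:z]
#6=x depends on [2:y, 5:z]
sources: [0:b, 3:c]
N(rest) = Σ N(rest − s) over sources s of rest; N(one piece) = 1:
  size 1 → [6]=1
  size 2 → [2,6]=1  [5,6]=1
  size 3 → [1,2,6]=1  [2,5,6]=2  [4,5,6]=1
  size 4 → [0,1,2,6]=1  [1,2,5,6]=3  [2,4,5,6]=3  [3,4,5,6]=1
  size 5 → [0,1,2,5,6]=4  [1,2,4,5,6]=6  [2,3,4,5,6]=4
  first=0(b) contributes 10
  first=3(c) contributes 10
|[w]| = 20

20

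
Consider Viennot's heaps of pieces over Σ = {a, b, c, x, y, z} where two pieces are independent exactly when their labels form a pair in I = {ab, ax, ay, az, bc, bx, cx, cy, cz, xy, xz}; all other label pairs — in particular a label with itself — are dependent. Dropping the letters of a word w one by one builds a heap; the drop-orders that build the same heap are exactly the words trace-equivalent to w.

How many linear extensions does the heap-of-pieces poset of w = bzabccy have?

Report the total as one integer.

#0=b has no predecessor
#1=z depends on [0:b]
#2=a has no predecessor
#3=b depends on [1:z]
#4=c depends on [2:a]
#5=c depends on [4:c]
#6=y depends on [3:b]
sources: [0:b, 2:a]
N(rest) = Σ N(rest − s) over sources s of rest; N(one piece) = 1:
  size 1 → [5]=1  [6]=1
  size 2 → [3,6]=1  [4,5]=1  [5,6]=2
  size 3 → [1,3,6]=1  [2,4,5]=1  [3,5,6]=3  [4,5,6]=3
  size 4 → [0,1,3,6]=1  [1,3,5,6]=4  [2,4,5,6]=4  [3,4,5,6]=6
  size 5 → [0,1,3,5,6]=5  [1,3,4,5,6]=10  [2,3,4,5,6]=10
  first=0(b) contributes 20
  first=2(a) contributes 15
|[w]| = 35

35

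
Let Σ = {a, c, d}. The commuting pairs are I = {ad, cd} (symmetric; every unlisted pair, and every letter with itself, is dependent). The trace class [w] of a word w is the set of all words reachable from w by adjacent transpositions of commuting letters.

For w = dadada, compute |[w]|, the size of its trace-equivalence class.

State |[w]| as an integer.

0(d) covers ∅
1(a) covers ∅
2(d) covers 0:d
3(a) covers 1:a
4(d) covers 2:d
5(a) covers 3:a
floor of heap: 0:d, 1:a
completions by unplaced set U, small U first (add the entries for U minus each lowest piece of U):
  |U|=1: {4}:1  {5}:1
  |U|=2: {2,4}:1  {3,5}:1  {4,5}:2
  |U|=3: {0,2,4}:1  {1,3,5}:1  {2,4,5}:3  {3,4,5}:3
  |U|=4: {0,2,4,5}:4  {1,3,4,5}:4  {2,3,4,5}:6
  start at 0(d): 10
  start at 1(a): 10
sum over floor = 20

20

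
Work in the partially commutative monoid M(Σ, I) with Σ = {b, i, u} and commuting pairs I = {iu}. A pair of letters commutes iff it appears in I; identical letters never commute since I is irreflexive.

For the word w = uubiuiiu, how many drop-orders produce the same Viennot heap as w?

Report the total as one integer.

#0=u has no predecessor
#1=u depends on [0:u]
#2=b depends on [1:u]
#3=i depends on [2:b]
#4=u depends on [2:b]
#5=i depends on [3:i]
#6=i depends on [5:i]
#7=u depends on [4:u]
sources: [0:u]
N(rest) = Σ N(rest − s) over sources s of rest; N(one piece) = 1:
  size 1 → [6]=1  [7]=1
  size 2 → [4,7]=1  [5,6]=1  [6,7]=2
  size 3 → [3,5,6]=1  [4,6,7]=3  [5,6,7]=3
  size 4 → [3,5,6,7]=4  [4,5,6,7]=6
  size 5 → [3,4,5,6,7]=10
  size 6 → [2,3,4,5,6,7]=10
  first=0(u) contributes 10

10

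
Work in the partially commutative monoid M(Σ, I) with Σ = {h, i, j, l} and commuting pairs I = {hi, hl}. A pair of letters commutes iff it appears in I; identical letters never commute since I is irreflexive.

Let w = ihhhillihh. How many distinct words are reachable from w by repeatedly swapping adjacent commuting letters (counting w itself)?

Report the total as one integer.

252

drop 0:i onto floor
drop 1:h onto floor
drop 2:h onto {1:h}
drop 3:h onto {2:h}
drop 4:i onto {0:i}
drop 5:l onto {4:i}
drop 6:l onto {5:l}
drop 7:i onto {6:l}
drop 8:h onto {3:h}
drop 9:h onto {8:h}
ground layer = {0:i, 1:h}
drop-orders for the pieces not yet dropped (sum over which currently-grounded one goes next):
  1 to go: {7} 1  {9} 1
  2 to go: {6,7} 1  {7,9} 2  {8,9} 1
  3 to go: {3,8,9} 1  {5,6,7} 1  {6,7,9} 3  {7,8,9} 3
  4 to go: {2,3,8,9} 1  {3,7,8,9} 4  {4,5,6,7} 1  {5,6,7,9} 4  {6,7,8,9} 6
  5 to go: {0,4,5,6,7} 1  {1,2,3,8,9} 1  {2,3,7,8,9} 5  {3,6,7,8,9} 10  {4,5,6,7,9} 5  {5,6,7,8,9} 10
  6 to go: {0,4,5,6,7,9} 6  {1,2,3,7,8,9} 6  {2,3,6,7,8,9} 15  {3,5,6,7,8,9} 20  {4,5,6,7,8,9} 15
  7 to go: {0,4,5,6,7,8,9} 21  {1,2,3,6,7,8,9} 21  {2,3,5,6,7,8,9} 35  {3,4,5,6,7,8,9} 35
  8 to go: {0,3,4,5,6,7,8,9} 56  {1,2,3,5,6,7,8,9} 56  {2,3,4,5,6,7,8,9} 70
  if 0:i drops first: 126 orders
  if 1:h drops first: 126 orders
heap linearizations: 252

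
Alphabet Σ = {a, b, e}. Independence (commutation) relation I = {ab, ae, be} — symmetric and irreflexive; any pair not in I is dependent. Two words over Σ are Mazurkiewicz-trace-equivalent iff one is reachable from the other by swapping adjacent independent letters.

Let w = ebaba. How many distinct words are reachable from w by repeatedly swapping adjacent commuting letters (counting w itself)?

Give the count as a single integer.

30

#0=e has no predecessor
#1=b has no predecessor
#2=a has no predecessor
#3=b depends on [1:b]
#4=a depends on [2:a]
sources: [0:e, 1:b, 2:a]
N(rest) = Σ N(rest − s) over sources s of rest; N(one piece) = 1:
  size 1 → [0]=1  [3]=1  [4]=1
  size 2 → [0,3]=2  [0,4]=2  [1,3]=1  [2,4]=1  [3,4]=2
  size 3 → [0,1,3]=3  [0,2,4]=3  [0,3,4]=6  [1,3,4]=3  [2,3,4]=3
  first=0(e) contributes 6
  first=1(b) contributes 12
  first=2(a) contributes 12
|[w]| = 30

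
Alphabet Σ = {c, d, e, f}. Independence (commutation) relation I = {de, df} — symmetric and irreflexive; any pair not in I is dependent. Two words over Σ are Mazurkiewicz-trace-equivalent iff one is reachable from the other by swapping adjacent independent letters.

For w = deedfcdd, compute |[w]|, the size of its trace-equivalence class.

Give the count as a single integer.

drop 0:d onto floor
drop 1:e onto floor
drop 2:e onto {1:e}
drop 3:d onto {0:d}
drop 4:f onto {2:e}
drop 5:c onto {3:d, 4:f}
drop 6:d onto {5:c}
drop 7:d onto {6:d}
ground layer = {0:d, 1:e}
drop-orders for the pieces not yet dropped (sum over which currently-grounded one goes next):
  1 to go: {7} 1
  2 to go: {6,7} 1
  3 to go: {5,6,7} 1
  4 to go: {3,5,6,7} 1  {4,5,6,7} 1
  5 to go: {0,3,5,6,7} 1  {2,4,5,6,7} 1  {3,4,5,6,7} 2
  6 to go: {0,3,4,5,6,7} 3  {1,2,4,5,6,7} 1  {2,3,4,5,6,7} 3
  if 0:d drops first: 4 orders
  if 1:e drops first: 6 orders
heap linearizations: 10

10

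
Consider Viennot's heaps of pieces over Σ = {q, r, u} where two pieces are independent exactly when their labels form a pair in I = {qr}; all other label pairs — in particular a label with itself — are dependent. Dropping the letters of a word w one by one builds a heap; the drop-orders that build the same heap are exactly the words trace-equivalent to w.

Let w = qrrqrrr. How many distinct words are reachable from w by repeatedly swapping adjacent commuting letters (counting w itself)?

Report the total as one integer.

21

0(q) covers ∅
1(r) covers ∅
2(r) covers 1:r
3(q) covers 0:q
4(r) covers 2:r
5(r) covers 4:r
6(r) covers 5:r
floor of heap: 0:q, 1:r
completions by unplaced set U, small U first (add the entries for U minus each lowest piece of U):
  |U|=1: {3}:1  {6}:1
  |U|=2: {0,3}:1  {3,6}:2  {5,6}:1
  |U|=3: {0,3,6}:3  {3,5,6}:3  {4,5,6}:1
  |U|=4: {0,3,5,6}:6  {2,4,5,6}:1  {3,4,5,6}:4
  |U|=5: {0,3,4,5,6}:10  {1,2,4,5,6}:1  {2,3,4,5,6}:5
  start at 0(q): 6
  start at 1(r): 15
sum over floor = 21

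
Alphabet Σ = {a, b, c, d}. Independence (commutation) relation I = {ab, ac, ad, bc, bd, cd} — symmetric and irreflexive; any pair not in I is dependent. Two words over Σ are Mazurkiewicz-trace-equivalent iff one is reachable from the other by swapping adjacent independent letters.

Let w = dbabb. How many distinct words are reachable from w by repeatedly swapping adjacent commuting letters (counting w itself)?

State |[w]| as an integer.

20

piece 0:d — minimal
piece 1:b — minimal
piece 2:a — minimal
piece 3:b rests on {1:b}
piece 4:b rests on {3:b}
minimal pieces: {0:d, 1:b, 2:a}
ways to finish when only these pieces remain (= sum over removing one remaining piece with nothing left below it):
  1 left: {0}→1  {2}→1  {4}→1
  2 left: {0,2}→2  {0,4}→2  {2,4}→2  {3,4}→1
  3 left: {0,2,4}→6  {0,3,4}→3  {1,3,4}→1  {2,3,4}→3
  placing 0:d first → 4 extensions
  placing 1:b first → 12 extensions
  placing 2:a first → 4 extensions
total linear extensions = 20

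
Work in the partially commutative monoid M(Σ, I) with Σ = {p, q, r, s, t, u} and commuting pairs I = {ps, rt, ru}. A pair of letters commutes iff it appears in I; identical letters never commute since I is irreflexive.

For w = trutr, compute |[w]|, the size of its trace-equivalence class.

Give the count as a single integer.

10

#0=t has no predecessor
#1=r has no predecessor
#2=u depends on [0:t]
#3=t depends on [2:u]
#4=r depends on [1:r]
sources: [0:t, 1:r]
N(rest) = Σ N(rest − s) over sources s of rest; N(one piece) = 1:
  size 1 → [3]=1  [4]=1
  size 2 → [1,4]=1  [2,3]=1  [3,4]=2
  size 3 → [0,2,3]=1  [1,3,4]=3  [2,3,4]=3
  first=0(t) contributes 6
  first=1(r) contributes 4
|[w]| = 10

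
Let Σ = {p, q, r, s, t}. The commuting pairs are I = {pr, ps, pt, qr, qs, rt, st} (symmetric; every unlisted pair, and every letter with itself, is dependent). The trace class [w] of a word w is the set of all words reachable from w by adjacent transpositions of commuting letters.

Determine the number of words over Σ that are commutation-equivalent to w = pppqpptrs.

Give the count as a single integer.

drop 0:p onto floor
drop 1:p onto {0:p}
drop 2:p onto {1:p}
drop 3:q onto {2:p}
drop 4:p onto {3:q}
drop 5:p onto {4:p}
drop 6:t onto {3:q}
drop 7:r onto floor
drop 8:s onto {7:r}
ground layer = {0:p, 7:r}
drop-orders for the pieces not yet dropped (sum over which currently-grounded one goes next):
  1 to go: {5} 1  {6} 1  {8} 1
  2 to go: {4,5} 1  {5,6} 2  {5,8} 2  {6,8} 2  {7,8} 1
  3 to go: {4,5,6} 3  {4,5,8} 3  {5,6,8} 6  {5,7,8} 3  {6,7,8} 3
  4 to go: {3,4,5,6} 3  {4,5,6,8} 12  {4,5,7,8} 6  {5,6,7,8} 12
  5 to go: {2,3,4,5,6} 3  {3,4,5,6,8} 15  {4,5,6,7,8} 30
  6 to go: {1,2,3,4,5,6} 3  {2,3,4,5,6,8} 18  {3,4,5,6,7,8} 45
  7 to go: {0,1,2,3,4,5,6} 3  {1,2,3,4,5,6,8} 21  {2,3,4,5,6,7,8} 63
  if 0:p drops first: 84 orders
  if 7:r drops first: 24 orders
heap linearizations: 108

108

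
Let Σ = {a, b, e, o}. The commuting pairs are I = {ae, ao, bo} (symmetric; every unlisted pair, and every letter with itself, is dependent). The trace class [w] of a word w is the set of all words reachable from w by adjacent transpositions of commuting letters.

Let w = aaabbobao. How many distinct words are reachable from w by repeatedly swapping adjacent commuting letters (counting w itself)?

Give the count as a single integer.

36

drop 0:a onto floor
drop 1:a onto {0:a}
drop 2:a onto {1:a}
drop 3:b onto {2:a}
drop 4:b onto {3:b}
drop 5:o onto floor
drop 6:b onto {4:b}
drop 7:a onto {6:b}
drop 8:o onto {5:o}
ground layer = {0:a, 5:o}
drop-orders for the pieces not yet dropped (sum over which currently-grounded one goes next):
  1 to go: {7} 1  {8} 1
  2 to go: {5,8} 1  {6,7} 1  {7,8} 2
  3 to go: {4,6,7} 1  {5,7,8} 3  {6,7,8} 3
  4 to go: {3,4,6,7} 1  {4,6,7,8} 4  {5,6,7,8} 6
  5 to go: {2,3,4,6,7} 1  {3,4,6,7,8} 5  {4,5,6,7,8} 10
  6 to go: {1,2,3,4,6,7} 1  {2,3,4,6,7,8} 6  {3,4,5,6,7,8} 15
  7 to go: {0,1,2,3,4,6,7} 1  {1,2,3,4,6,7,8} 7  {2,3,4,5,6,7,8} 21
  if 0:a drops first: 28 orders
  if 5:o drops first: 8 orders
heap linearizations: 36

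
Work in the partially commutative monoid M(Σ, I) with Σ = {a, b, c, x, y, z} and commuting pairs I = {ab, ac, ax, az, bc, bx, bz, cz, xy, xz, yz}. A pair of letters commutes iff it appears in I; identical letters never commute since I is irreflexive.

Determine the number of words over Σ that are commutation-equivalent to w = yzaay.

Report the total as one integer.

5

#0=y has no predecessor
#1=z has no predecessor
#2=a depends on [0:y]
#3=a depends on [2:a]
#4=y depends on [3:a]
sources: [0:y, 1:z]
N(rest) = Σ N(rest − s) over sources s of rest; N(one piece) = 1:
  size 1 → [1]=1  [4]=1
  size 2 → [1,4]=2  [3,4]=1
  size 3 → [1,3,4]=3  [2,3,4]=1
  first=0(y) contributes 4
  first=1(z) contributes 1
|[w]| = 5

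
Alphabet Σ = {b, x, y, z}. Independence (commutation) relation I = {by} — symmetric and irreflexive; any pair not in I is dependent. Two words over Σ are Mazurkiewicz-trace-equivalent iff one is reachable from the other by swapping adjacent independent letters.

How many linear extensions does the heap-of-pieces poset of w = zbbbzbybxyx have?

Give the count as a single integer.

drop 0:z onto floor
drop 1:b onto {0:z}
drop 2:b onto {1:b}
drop 3:b onto {2:b}
drop 4:z onto {3:b}
drop 5:b onto {4:z}
drop 6:y onto {4:z}
drop 7:b onto {5:b}
drop 8:x onto {6:y, 7:b}
drop 9:y onto {8:x}
drop 10:x onto {9:y}
ground layer = {0:z}
drop-orders for the pieces not yet dropped (sum over which currently-grounded one goes next):
  1 to go: {10} 1
  2 to go: {9,10} 1
  3 to go: {8,9,10} 1
  4 to go: {6,8,9,10} 1  {7,8,9,10} 1
  5 to go: {5,7,8,9,10} 1  {6,7,8,9,10} 2
  6 to go: {5,6,7,8,9,10} 3
  7 to go: {4,5,6,7,8,9,10} 3
  8 to go: {3,4,5,6,7,8,9,10} 3
  9 to go: {2,3,4,5,6,7,8,9,10} 3
  if 0:z drops first: 3 orders

3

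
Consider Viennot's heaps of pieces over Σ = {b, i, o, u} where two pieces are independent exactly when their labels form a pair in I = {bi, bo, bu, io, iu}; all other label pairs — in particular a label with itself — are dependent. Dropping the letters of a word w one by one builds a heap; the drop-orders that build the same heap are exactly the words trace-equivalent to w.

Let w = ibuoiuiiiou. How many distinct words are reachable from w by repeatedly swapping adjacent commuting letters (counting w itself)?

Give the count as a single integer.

2772

#0=i has no predecessor
#1=b has no predecessor
#2=u has no predecessor
#3=o depends on [2:u]
#4=i depends on [0:i]
#5=u depends on [3:o]
#6=i depends on [4:i]
#7=i depends on [6:i]
#8=i depends on [7:i]
#9=o depends on [5:u]
#10=u depends on [9:o]
sources: [0:i, 1:b, 2:u]
N(rest) = Σ N(rest − s) over sources s of rest; N(one piece) = 1:
  size 1 → [1]=1  [8]=1  [10]=1
  size 2 → [1,8]=2  [1,10]=2  [7,8]=1  [8,10]=2  [9,10]=1
  size 3 → [1,7,8]=3  [1,8,10]=6  [1,9,10]=3  [5,9,10]=1  [6,7,8]=1  [7,8,10]=3  [8,9,10]=3
  size 4 → [1,5,9,10]=4  [1,6,7,8]=4  [1,7,8,10]=12  [1,8,9,10]=12  [3,5,9,10]=1  [4,6,7,8]=1  [5,8,9,10]=4  [6,7,8,10]=4  [7,8,9,10]=6
  size 5 → [0,4,6,7,8]=1  [1,3,5,9,10]=5  [1,4,6,7,8]=5  [1,5,8,9,10]=20  [1,6,7,8,10]=20  [1,7,8,9,10]=30  [2,3,5,9,10]=1  [3,5,8,9,10]=5  [4,6,7,8,10]=5  [5,7,8,9,10]=10  [6,7,8,9,10]=10
  size 6 → [0,1,4,6,7,8]=6  [0,4,6,7,8,10]=6  [1,2,3,5,9,10]=6  [1,3,5,8,9,10]=30  [1,4,6,7,8,10]=30  [1,5,7,8,9,10]=60  [1,6,7,8,9,10]=60  [2,3,5,8,9,10]=6  [3,5,7,8,9,10]=15  [4,6,7,8,9,10]=15  [5,6,7,8,9,10]=20
  size 7 → [0,1,4,6,7,8,10]=42  [0,4,6,7,8,9,10]=21  [1,2,3,5,8,9,10]=42  [1,3,5,7,8,9,10]=105  [1,4,6,7,8,9,10]=105  [1,5,6,7,8,9,10]=140  [2,3,5,7,8,9,10]=21  [3,5,6,7,8,9,10]=35  [4,5,6,7,8,9,10]=35
  size 8 → [0,1,4,6,7,8,9,10]=168  [0,4,5,6,7,8,9,10]=56  [1,2,3,5,7,8,9,10]=168  [1,3,5,6,7,8,9,10]=280  [1,4,5,6,7,8,9,10]=280  [2,3,5,6,7,8,9,10]=56  [3,4,5,6,7,8,9,10]=70
  size 9 → [0,1,4,5,6,7,8,9,10]=504  [0,3,4,5,6,7,8,9,10]=126  [1,2,3,5,6,7,8,9,10]=504  [1,3,4,5,6,7,8,9,10]=630  [2,3,4,5,6,7,8,9,10]=126
  first=0(i) contributes 1260
  first=1(b) contributes 252
  first=2(u) contributes 1260
|[w]| = 2772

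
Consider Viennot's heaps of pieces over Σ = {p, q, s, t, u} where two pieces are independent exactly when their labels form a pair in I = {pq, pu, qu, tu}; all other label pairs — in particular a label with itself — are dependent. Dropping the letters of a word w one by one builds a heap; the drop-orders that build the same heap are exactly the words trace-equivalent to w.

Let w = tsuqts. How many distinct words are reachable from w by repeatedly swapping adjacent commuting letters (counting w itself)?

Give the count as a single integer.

drop 0:t onto floor
drop 1:s onto {0:t}
drop 2:u onto {1:s}
drop 3:q onto {1:s}
drop 4:t onto {3:q}
drop 5:s onto {2:u, 4:t}
ground layer = {0:t}
drop-orders for the pieces not yet dropped (sum over which currently-grounded one goes next):
  1 to go: {5} 1
  2 to go: {2,5} 1  {4,5} 1
  3 to go: {2,4,5} 2  {3,4,5} 1
  4 to go: {2,3,4,5} 3
  if 0:t drops first: 3 orders

3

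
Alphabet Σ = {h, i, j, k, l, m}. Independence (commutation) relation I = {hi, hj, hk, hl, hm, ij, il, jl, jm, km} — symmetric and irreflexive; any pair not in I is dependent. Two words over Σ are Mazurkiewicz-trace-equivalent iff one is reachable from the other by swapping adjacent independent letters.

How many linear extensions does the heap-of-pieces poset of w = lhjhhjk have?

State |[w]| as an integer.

105

#0=l has no predecessor
#1=h has no predecessor
#2=j has no predecessor
#3=h depends on [1:h]
#4=h depends on [3:h]
#5=j depends on [2:j]
#6=k depends on [0:l, 5:j]
sources: [0:l, 1:h, 2:j]
N(rest) = Σ N(rest − s) over sources s of rest; N(one piece) = 1:
  size 1 → [4]=1  [6]=1
  size 2 → [0,6]=1  [3,4]=1  [4,6]=2  [5,6]=1
  size 3 → [0,4,6]=3  [0,5,6]=2  [1,3,4]=1  [2,5,6]=1  [3,4,6]=3  [4,5,6]=3
  size 4 → [0,2,5,6]=3  [0,3,4,6]=6  [0,4,5,6]=8  [1,3,4,6]=4  [2,4,5,6]=4  [3,4,5,6]=6
  size 5 → [0,1,3,4,6]=10  [0,2,4,5,6]=15  [0,3,4,5,6]=20  [1,3,4,5,6]=10  [2,3,4,5,6]=10
  first=0(l) contributes 20
  first=1(h) contributes 45
  first=2(j) contributes 40
|[w]| = 105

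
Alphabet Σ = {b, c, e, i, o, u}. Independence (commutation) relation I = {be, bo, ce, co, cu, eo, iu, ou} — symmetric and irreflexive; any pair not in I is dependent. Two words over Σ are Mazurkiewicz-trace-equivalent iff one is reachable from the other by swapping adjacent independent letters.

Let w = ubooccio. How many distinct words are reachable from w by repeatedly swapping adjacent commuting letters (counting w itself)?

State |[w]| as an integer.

15

0(u) covers ∅
1(b) covers 0:u
2(o) covers ∅
3(o) covers 2:o
4(c) covers 1:b
5(c) covers 4:c
6(i) covers 3:o, 5:c
7(o) covers 6:i
floor of heap: 0:u, 2:o
completions by unplaced set U, small U first (add the entries for U minus each lowest piece of U):
  |U|=1: {7}:1
  |U|=2: {6,7}:1
  |U|=3: {3,6,7}:1  {5,6,7}:1
  |U|=4: {2,3,6,7}:1  {3,5,6,7}:2  {4,5,6,7}:1
  |U|=5: {1,4,5,6,7}:1  {2,3,5,6,7}:3  {3,4,5,6,7}:3
  |U|=6: {0,1,4,5,6,7}:1  {1,3,4,5,6,7}:4  {2,3,4,5,6,7}:6
  start at 0(u): 10
  start at 2(o): 5
sum over floor = 15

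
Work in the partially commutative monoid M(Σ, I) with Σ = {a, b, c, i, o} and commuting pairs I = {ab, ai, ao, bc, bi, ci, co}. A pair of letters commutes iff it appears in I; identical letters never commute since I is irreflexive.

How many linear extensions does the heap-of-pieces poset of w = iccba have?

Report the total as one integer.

piece 0:i — minimal
piece 1:c — minimal
piece 2:c rests on {1:c}
piece 3:b — minimal
piece 4:a rests on {2:c}
minimal pieces: {0:i, 1:c, 3:b}
ways to finish when only these pieces remain (= sum over removing one remaining piece with nothing left below it):
  1 left: {0}→1  {3}→1  {4}→1
  2 left: {0,3}→2  {0,4}→2  {2,4}→1  {3,4}→2
  3 left: {0,2,4}→3  {0,3,4}→6  {1,2,4}→1  {2,3,4}→3
  placing 0:i first → 4 extensions
  placing 1:c first → 12 extensions
  placing 3:b first → 4 extensions
total linear extensions = 20

20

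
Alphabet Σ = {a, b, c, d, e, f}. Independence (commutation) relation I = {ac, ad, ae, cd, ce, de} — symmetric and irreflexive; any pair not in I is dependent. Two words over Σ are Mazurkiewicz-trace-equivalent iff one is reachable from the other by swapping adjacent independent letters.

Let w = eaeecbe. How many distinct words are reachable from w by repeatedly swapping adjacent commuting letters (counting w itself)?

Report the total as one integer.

20

0(e) covers ∅
1(a) covers ∅
2(e) covers 0:e
3(e) covers 2:e
4(c) covers ∅
5(b) covers 1:a, 3:e, 4:c
6(e) covers 5:b
floor of heap: 0:e, 1:a, 4:c
completions by unplaced set U, small U first (add the entries for U minus each lowest piece of U):
  |U|=1: {6}:1
  |U|=2: {5,6}:1
  |U|=3: {1,5,6}:1  {3,5,6}:1  {4,5,6}:1
  |U|=4: {1,3,5,6}:2  {1,4,5,6}:2  {2,3,5,6}:1  {3,4,5,6}:2
  |U|=5: {0,2,3,5,6}:1  {1,2,3,5,6}:3  {1,3,4,5,6}:6  {2,3,4,5,6}:3
  start at 0(e): 12
  start at 1(a): 4
  start at 4(c): 4
sum over floor = 20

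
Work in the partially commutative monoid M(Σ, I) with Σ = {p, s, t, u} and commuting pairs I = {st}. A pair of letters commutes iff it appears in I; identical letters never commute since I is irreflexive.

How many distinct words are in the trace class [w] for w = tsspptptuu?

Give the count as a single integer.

0(t) covers ∅
1(s) covers ∅
2(s) covers 1:s
3(p) covers 0:t, 2:s
4(p) covers 3:p
5(t) covers 4:p
6(p) covers 5:t
7(t) covers 6:p
8(u) covers 7:t
9(u) covers 8:u
floor of heap: 0:t, 1:s
completions by unplaced set U, small U first (add the entries for U minus each lowest piece of U):
  |U|=1: {9}:1
  |U|=2: {8,9}:1
  |U|=3: {7,8,9}:1
  |U|=4: {6,7,8,9}:1
  |U|=5: {5,6,7,8,9}:1
  |U|=6: {4,5,6,7,8,9}:1
  |U|=7: {3,4,5,6,7,8,9}:1
  |U|=8: {0,3,4,5,6,7,8,9}:1  {2,3,4,5,6,7,8,9}:1
  start at 0(t): 1
  start at 1(s): 2
sum over floor = 3

3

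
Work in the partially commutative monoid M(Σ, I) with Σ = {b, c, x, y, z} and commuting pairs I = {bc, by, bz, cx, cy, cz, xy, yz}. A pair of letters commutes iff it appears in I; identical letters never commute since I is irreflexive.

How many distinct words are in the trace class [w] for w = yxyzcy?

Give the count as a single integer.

piece 0:y — minimal
piece 1:x — minimal
piece 2:y rests on {0:y}
piece 3:z rests on {1:x}
piece 4:c — minimal
piece 5:y rests on {2:y}
minimal pieces: {0:y, 1:x, 4:c}
ways to finish when only these pieces remain (= sum over removing one remaining piece with nothing left below it):
  1 left: {3}→1  {4}→1  {5}→1
  2 left: {1,3}→1  {2,5}→1  {3,4}→2  {3,5}→2  {4,5}→2
  3 left: {0,2,5}→1  {1,3,4}→3  {1,3,5}→3  {2,3,5}→3  {2,4,5}→3  {3,4,5}→6
  4 left: {0,2,3,5}→4  {0,2,4,5}→4  {1,2,3,5}→6  {1,3,4,5}→12  {2,3,4,5}→12
  placing 0:y first → 30 extensions
  placing 1:x first → 20 extensions
  placing 4:c first → 10 extensions
total linear extensions = 60

60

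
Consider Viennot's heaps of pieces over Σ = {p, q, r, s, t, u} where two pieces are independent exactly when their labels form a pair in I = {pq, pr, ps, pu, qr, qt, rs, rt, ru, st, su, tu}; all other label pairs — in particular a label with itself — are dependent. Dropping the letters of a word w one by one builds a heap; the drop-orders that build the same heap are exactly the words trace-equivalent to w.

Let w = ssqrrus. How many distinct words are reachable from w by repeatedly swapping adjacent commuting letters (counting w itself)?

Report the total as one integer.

42

piece 0:s — minimal
piece 1:s rests on {0:s}
piece 2:q rests on {1:s}
piece 3:r — minimal
piece 4:r rests on {3:r}
piece 5:u rests on {2:q}
piece 6:s rests on {2:q}
minimal pieces: {0:s, 3:r}
ways to finish when only these pieces remain (= sum over removing one remaining piece with nothing left below it):
  1 left: {4}→1  {5}→1  {6}→1
  2 left: {3,4}→1  {4,5}→2  {4,6}→2  {5,6}→2
  3 left: {2,5,6}→2  {3,4,5}→3  {3,4,6}→3  {4,5,6}→6
  4 left: {1,2,5,6}→2  {2,4,5,6}→8  {3,4,5,6}→12
  5 left: {0,1,2,5,6}→2  {1,2,4,5,6}→10  {2,3,4,5,6}→20
  placing 0:s first → 30 extensions
  placing 3:r first → 12 extensions
total linear extensions = 42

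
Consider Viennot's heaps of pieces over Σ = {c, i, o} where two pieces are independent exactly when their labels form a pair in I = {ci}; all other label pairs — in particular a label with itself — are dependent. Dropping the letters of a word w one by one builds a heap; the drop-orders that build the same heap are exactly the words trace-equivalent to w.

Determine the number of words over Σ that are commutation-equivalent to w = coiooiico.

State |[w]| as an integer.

3

0(c) covers ∅
1(o) covers 0:c
2(i) covers 1:o
3(o) covers 2:i
4(o) covers 3:o
5(i) covers 4:o
6(i) covers 5:i
7(c) covers 4:o
8(o) covers 6:i, 7:c
floor of heap: 0:c
completions by unplaced set U, small U first (add the entries for U minus each lowest piece of U):
  |U|=1: {8}:1
  |U|=2: {6,8}:1  {7,8}:1
  |U|=3: {5,6,8}:1  {6,7,8}:2
  |U|=4: {5,6,7,8}:3
  |U|=5: {4,5,6,7,8}:3
  |U|=6: {3,4,5,6,7,8}:3
  |U|=7: {2,3,4,5,6,7,8}:3
  start at 0(c): 3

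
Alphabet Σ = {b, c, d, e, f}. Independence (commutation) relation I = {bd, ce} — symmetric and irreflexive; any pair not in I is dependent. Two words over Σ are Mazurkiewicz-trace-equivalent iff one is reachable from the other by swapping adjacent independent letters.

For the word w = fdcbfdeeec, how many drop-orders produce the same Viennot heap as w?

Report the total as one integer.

piece 0:f — minimal
piece 1:d rests on {0:f}
piece 2:c rests on {1:d}
piece 3:b rests on {2:c}
piece 4:f rests on {3:b}
piece 5:d rests on {4:f}
piece 6:e rests on {5:d}
piece 7:e rests on {6:e}
piece 8:e rests on {7:e}
piece 9:c rests on {5:d}
minimal pieces: {0:f}
ways to finish when only these pieces remain (= sum over removing one remaining piece with nothing left below it):
  1 left: {8}→1  {9}→1
  2 left: {7,8}→1  {8,9}→2
  3 left: {6,7,8}→1  {7,8,9}→3
  4 left: {6,7,8,9}→4
  5 left: {5,6,7,8,9}→4
  6 left: {4,5,6,7,8,9}→4
  7 left: {3,4,5,6,7,8,9}→4
  8 left: {2,3,4,5,6,7,8,9}→4
  placing 0:f first → 4 extensions

4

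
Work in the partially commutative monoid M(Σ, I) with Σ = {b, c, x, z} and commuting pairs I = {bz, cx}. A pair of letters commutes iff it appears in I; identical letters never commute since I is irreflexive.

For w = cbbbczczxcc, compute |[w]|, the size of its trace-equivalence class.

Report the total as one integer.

drop 0:c onto floor
drop 1:b onto {0:c}
drop 2:b onto {1:b}
drop 3:b onto {2:b}
drop 4:c onto {3:b}
drop 5:z onto {4:c}
drop 6:c onto {5:z}
drop 7:z onto {6:c}
drop 8:x onto {7:z}
drop 9:c onto {7:z}
drop 10:c onto {9:c}
ground layer = {0:c}
drop-orders for the pieces not yet dropped (sum over which currently-grounded one goes next):
  1 to go: {8} 1  {10} 1
  2 to go: {8,10} 2  {9,10} 1
  3 to go: {8,9,10} 3
  4 to go: {7,8,9,10} 3
  5 to go: {6,7,8,9,10} 3
  6 to go: {5,6,7,8,9,10} 3
  7 to go: {4,5,6,7,8,9,10} 3
  8 to go: {3,4,5,6,7,8,9,10} 3
  9 to go: {2,3,4,5,6,7,8,9,10} 3
  if 0:c drops first: 3 orders

3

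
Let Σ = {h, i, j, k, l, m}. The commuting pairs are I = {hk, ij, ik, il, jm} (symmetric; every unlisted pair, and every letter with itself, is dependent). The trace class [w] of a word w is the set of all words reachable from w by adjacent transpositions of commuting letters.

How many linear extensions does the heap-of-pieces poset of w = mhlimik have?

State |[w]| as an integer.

drop 0:m onto floor
drop 1:h onto {0:m}
drop 2:l onto {1:h}
drop 3:i onto {1:h}
drop 4:m onto {2:l, 3:i}
drop 5:i onto {4:m}
drop 6:k onto {4:m}
ground layer = {0:m}
drop-orders for the pieces not yet dropped (sum over which currently-grounded one goes next):
  1 to go: {5} 1  {6} 1
  2 to go: {5,6} 2
  3 to go: {4,5,6} 2
  4 to go: {2,4,5,6} 2  {3,4,5,6} 2
  5 to go: {2,3,4,5,6} 4
  if 0:m drops first: 4 orders

4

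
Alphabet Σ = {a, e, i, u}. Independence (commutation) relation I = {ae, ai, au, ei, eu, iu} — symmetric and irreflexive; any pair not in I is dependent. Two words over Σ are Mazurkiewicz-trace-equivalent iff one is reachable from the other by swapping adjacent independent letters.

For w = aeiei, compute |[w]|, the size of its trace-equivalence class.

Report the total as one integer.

piece 0:a — minimal
piece 1:e — minimal
piece 2:i — minimal
piece 3:e rests on {1:e}
piece 4:i rests on {2:i}
minimal pieces: {0:a, 1:e, 2:i}
ways to finish when only these pieces remain (= sum over removing one remaining piece with nothing left below it):
  1 left: {0}→1  {3}→1  {4}→1
  2 left: {0,3}→2  {0,4}→2  {1,3}→1  {2,4}→1  {3,4}→2
  3 left: {0,1,3}→3  {0,2,4}→3  {0,3,4}→6  {1,3,4}→3  {2,3,4}→3
  placing 0:a first → 6 extensions
  placing 1:e first → 12 extensions
  placing 2:i first → 12 extensions
total linear extensions = 30

30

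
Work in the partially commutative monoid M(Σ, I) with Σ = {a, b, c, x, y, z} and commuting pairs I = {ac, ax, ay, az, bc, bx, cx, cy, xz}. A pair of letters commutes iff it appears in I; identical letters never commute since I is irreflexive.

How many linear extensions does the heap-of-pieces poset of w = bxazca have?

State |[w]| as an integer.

drop 0:b onto floor
drop 1:x onto floor
drop 2:a onto {0:b}
drop 3:z onto {0:b}
drop 4:c onto {3:z}
drop 5:a onto {2:a}
ground layer = {0:b, 1:x}
drop-orders for the pieces not yet dropped (sum over which currently-grounded one goes next):
  1 to go: {1} 1  {4} 1  {5} 1
  2 to go: {1,4} 2  {1,5} 2  {2,5} 1  {3,4} 1  {4,5} 2
  3 to go: {1,2,5} 3  {1,3,4} 3  {1,4,5} 6  {2,4,5} 3  {3,4,5} 3
  4 to go: {1,2,4,5} 12  {1,3,4,5} 12  {2,3,4,5} 6
  if 0:b drops first: 30 orders
  if 1:x drops first: 6 orders
heap linearizations: 36

36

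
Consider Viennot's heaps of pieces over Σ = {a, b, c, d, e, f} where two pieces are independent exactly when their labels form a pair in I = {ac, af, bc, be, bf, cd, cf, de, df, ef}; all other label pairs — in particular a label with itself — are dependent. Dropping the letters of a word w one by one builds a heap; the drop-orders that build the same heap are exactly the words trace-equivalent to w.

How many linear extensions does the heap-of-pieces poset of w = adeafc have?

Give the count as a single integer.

#0=a has no predecessor
#1=d depends on [0:a]
#2=e depends on [0:a]
#3=a depends on [1:d, 2:e]
#4=f has no predecessor
#5=c depends on [2:e]
sources: [0:a, 4:f]
N(rest) = Σ N(rest − s) over sources s of rest; N(one piece) = 1:
  size 1 → [3]=1  [4]=1  [5]=1
  size 2 → [1,3]=1  [3,4]=2  [3,5]=2  [4,5]=2
  size 3 → [1,3,4]=3  [1,3,5]=3  [2,3,5]=2  [3,4,5]=6
  size 4 → [1,2,3,5]=5  [1,3,4,5]=12  [2,3,4,5]=8
  first=0(a) contributes 25
  first=4(f) contributes 5
|[w]| = 30

30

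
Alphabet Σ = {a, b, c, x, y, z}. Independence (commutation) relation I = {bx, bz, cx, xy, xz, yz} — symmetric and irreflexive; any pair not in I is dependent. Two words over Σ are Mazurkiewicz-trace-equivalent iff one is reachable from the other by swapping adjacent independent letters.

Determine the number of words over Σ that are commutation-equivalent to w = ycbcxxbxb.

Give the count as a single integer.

0(y) covers ∅
1(c) covers 0:y
2(b) covers 1:c
3(c) covers 2:b
4(x) covers ∅
5(x) covers 4:x
6(b) covers 3:c
7(x) covers 5:x
8(b) covers 6:b
floor of heap: 0:y, 4:x
completions by unplaced set U, small U first (add the entries for U minus each lowest piece of U):
  |U|=1: {7}:1  {8}:1
  |U|=2: {5,7}:1  {6,8}:1  {7,8}:2
  |U|=3: {3,6,8}:1  {4,5,7}:1  {5,7,8}:3  {6,7,8}:3
  |U|=4: {2,3,6,8}:1  {3,6,7,8}:4  {4,5,7,8}:4  {5,6,7,8}:6
  |U|=5: {1,2,3,6,8}:1  {2,3,6,7,8}:5  {3,5,6,7,8}:10  {4,5,6,7,8}:10
  |U|=6: {0,1,2,3,6,8}:1  {1,2,3,6,7,8}:6  {2,3,5,6,7,8}:15  {3,4,5,6,7,8}:20
  |U|=7: {0,1,2,3,6,7,8}:7  {1,2,3,5,6,7,8}:21  {2,3,4,5,6,7,8}:35
  start at 0(y): 56
  start at 4(x): 28
sum over floor = 84

84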